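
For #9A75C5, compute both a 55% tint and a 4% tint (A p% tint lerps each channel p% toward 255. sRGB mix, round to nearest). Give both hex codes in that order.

#D2C1E5, #9E7BC7

#9A75C5 is rgb(154, 117, 197).
55% tint:
  R: 154 + 0.55×(255−154) = 154 + 55.55 = 209.55 → 210
  G: 117 + 0.55×(255−117) = 117 + 75.9 = 192.9 → 193
  B: 197 + 0.55×(255−197) = 197 + 31.9 = 228.9 → 229
  → #D2C1E5
4% tint:
  R: 154 + 4.04 = 158.04 → 158
  G: 117 + 0.04×(255−117) = 117 + 5.52 = 122.52 → 123
  B: 197 + 0.04×(255−197) = 197 + 2.32 = 199.32 → 199
  → #9E7BC7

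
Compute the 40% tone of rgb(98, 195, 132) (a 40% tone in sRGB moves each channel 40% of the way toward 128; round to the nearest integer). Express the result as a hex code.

#6EA882

A 40% tone moves each channel 40% toward 128:
  R: 98 + 12 = 110 → 110
  G: 195 − 26.8 = 168.2 → 168
  B: 132 − 1.6 = 130.4 → 130
rgb(110, 168, 130) = #6EA882.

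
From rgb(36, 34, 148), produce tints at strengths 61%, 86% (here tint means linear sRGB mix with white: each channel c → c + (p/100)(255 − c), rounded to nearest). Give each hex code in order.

61%: (36 + 133.59 = 169.59→170, 34 + 134.81 = 168.81→169, 148 + 65.27 = 213.27→213) → #aaa9d5
86%: (36 + 188.34 = 224.34→224, 34 + 190.06 = 224.06→224, 148 + 92.02 = 240.02→240) → #e0e0f0

#aaa9d5, #e0e0f0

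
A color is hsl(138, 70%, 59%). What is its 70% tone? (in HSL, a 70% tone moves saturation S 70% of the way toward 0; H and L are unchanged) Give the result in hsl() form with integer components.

S moves 70% from 70 toward 0: 70 − 49 = 21 → 21.
H and L are unchanged.

hsl(138, 21%, 59%)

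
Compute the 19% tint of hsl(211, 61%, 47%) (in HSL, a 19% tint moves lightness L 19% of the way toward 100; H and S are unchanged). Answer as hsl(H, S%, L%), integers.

L moves 19% from 47 toward 100: 47 + 10.07 = 57.07 → 57.
H and S are unchanged.

hsl(211, 61%, 57%)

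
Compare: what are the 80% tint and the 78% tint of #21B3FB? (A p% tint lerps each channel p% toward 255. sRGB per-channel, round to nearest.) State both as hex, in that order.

#D3F0FE, #CEEEFE

#21B3FB is rgb(33, 179, 251).
80% tint:
  R: 33 + 0.8×(255−33) = 33 + 177.6 = 210.6 → 211
  G: 179 + 0.8×(255−179) = 179 + 60.8 = 239.8 → 240
  B: 251 + 0.8×(255−251) = 251 + 3.2 = 254.2 → 254
  → #D3F0FE
78% tint:
  R: 33 + 173.16 = 206.16 → 206
  G: 179 + 0.78×(255−179) = 179 + 59.28 = 238.28 → 238
  B: 251 + 3.12 = 254.12 → 254
  → #CEEEFE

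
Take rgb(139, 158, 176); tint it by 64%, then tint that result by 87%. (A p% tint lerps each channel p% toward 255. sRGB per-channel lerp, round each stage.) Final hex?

Lerp each channel 64% toward 255:
  R: 139 + 0.64×(255−139) = 139 + 74.24 = 213.24 → 213
  G: 158 + 0.64×(255−158) = 158 + 62.08 = 220.08 → 220
  B: 176 + 50.56 = 226.56 → 227
After the tint: rgb(213, 220, 227) = #d5dce3.
An 87% tint moves each channel 87% toward 255:
  R: 213 + 0.87×(255−213) = 213 + 36.54 = 249.54 → 250
  G: 220 + 30.45 = 250.45 → 250
  B: 227 + 0.87×(255−227) = 227 + 24.36 = 251.36 → 251
rgb(250, 250, 251) = #fafafb.

#fafafb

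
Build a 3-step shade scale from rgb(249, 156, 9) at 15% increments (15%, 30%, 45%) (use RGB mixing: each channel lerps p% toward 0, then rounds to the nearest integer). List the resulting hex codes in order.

#D48508, #AE6D06, #895605

15%: (249 − 37.35 = 211.65→212, 156 − 23.4 = 132.6→133, 9 − 1.35 = 7.65→8) → #D48508
30%: (249 − 74.7 = 174.3→174, 156 − 46.8 = 109.2→109, 9 − 2.7 = 6.3→6) → #AE6D06
45%: (249 − 112.05 = 136.95→137, 156 − 70.2 = 85.8→86, 9 − 4.05 = 4.95→5) → #895605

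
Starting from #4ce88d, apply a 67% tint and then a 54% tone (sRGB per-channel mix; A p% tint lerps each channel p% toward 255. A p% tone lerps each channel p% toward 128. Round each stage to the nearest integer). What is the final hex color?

#9fb7a9

#4ce88d is rgb(76, 232, 141).
A 67% tint moves each channel 67% toward 255:
  R: 76 + 0.67×(255−76) = 76 + 119.93 = 195.93 → 196
  G: 232 + 0.67×(255−232) = 232 + 15.41 = 247.41 → 247
  B: 141 + 0.67×(255−141) = 141 + 76.38 = 217.38 → 217
After the tint: rgb(196, 247, 217) = #c4f7d9.
Lerp each channel 54% toward 128:
  R: 196 + 0.54×(128−196) = 196 − 36.72 = 159.28 → 159
  G: 247 − 64.26 = 182.74 → 183
  B: 217 + 0.54×(128−217) = 217 − 48.06 = 168.94 → 169
rgb(159, 183, 169) = #9fb7a9.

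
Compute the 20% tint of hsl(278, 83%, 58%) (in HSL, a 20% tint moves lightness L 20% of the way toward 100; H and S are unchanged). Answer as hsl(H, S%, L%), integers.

L moves 20% from 58 toward 100: 58 + 8.4 = 66.4 → 66.
H and S are unchanged.

hsl(278, 83%, 66%)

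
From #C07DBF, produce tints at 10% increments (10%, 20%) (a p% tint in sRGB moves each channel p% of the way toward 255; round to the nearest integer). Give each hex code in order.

#C68AC5, #CD97CC

#C07DBF is rgb(192, 125, 191).
10%: (192 + 6.3 = 198.3→198, 125 + 13 = 138→138, 191 + 6.4 = 197.4→197) → #C68AC5
20%: (192 + 12.6 = 204.6→205, 125 + 26 = 151→151, 191 + 12.8 = 203.8→204) → #CD97CC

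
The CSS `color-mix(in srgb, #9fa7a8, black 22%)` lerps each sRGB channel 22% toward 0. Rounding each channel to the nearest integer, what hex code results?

#7c8283

#9fa7a8 is rgb(159, 167, 168).
A 22% shade moves each channel 22% toward 0:
  R: 159 + 0.22×(0−159) = 159 − 34.98 = 124.02 → 124
  G: 167 − 36.74 = 130.26 → 130
  B: 168 + 0.22×(0−168) = 168 − 36.96 = 131.04 → 131
rgb(124, 130, 131) = #7c8283.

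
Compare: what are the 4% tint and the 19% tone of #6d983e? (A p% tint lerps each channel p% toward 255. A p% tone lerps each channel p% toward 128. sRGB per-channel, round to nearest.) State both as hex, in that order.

#739c46, #71934b

#6d983e is rgb(109, 152, 62).
4% tint:
  R: 109 + 0.04×(255−109) = 109 + 5.84 = 114.84 → 115
  G: 152 + 4.12 = 156.12 → 156
  B: 62 + 0.04×(255−62) = 62 + 7.72 = 69.72 → 70
  → #739c46
19% tone:
  R: 109 + 0.19×(128−109) = 109 + 3.61 = 112.61 → 113
  G: 152 + 0.19×(128−152) = 152 − 4.56 = 147.44 → 147
  B: 62 + 0.19×(128−62) = 62 + 12.54 = 74.54 → 75
  → #71934b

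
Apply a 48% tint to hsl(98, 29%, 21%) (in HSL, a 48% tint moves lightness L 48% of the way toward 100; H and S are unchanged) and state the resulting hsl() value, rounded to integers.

hsl(98, 29%, 59%)

L moves 48% from 21 toward 100: 21 + 37.92 = 58.92 → 59.
H and S are unchanged.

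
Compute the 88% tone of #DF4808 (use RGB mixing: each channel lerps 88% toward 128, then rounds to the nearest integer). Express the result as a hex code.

#DF4808 is rgb(223, 72, 8).
An 88% tone moves each channel 88% toward 128:
  R: 223 + 0.88×(128−223) = 223 − 83.6 = 139.4 → 139
  G: 72 + 0.88×(128−72) = 72 + 49.28 = 121.28 → 121
  B: 8 + 0.88×(128−8) = 8 + 105.6 = 113.6 → 114
rgb(139, 121, 114) = #8B7972.

#8B7972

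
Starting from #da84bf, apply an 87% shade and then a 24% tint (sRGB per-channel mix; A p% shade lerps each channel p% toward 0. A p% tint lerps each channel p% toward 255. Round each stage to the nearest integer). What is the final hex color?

#524a50

#da84bf is rgb(218, 132, 191).
Per channel, c → c + 0.87(0 − c):
  R: 218 − 189.66 = 28.34 → 28
  G: 132 + 0.87×(0−132) = 132 − 114.84 = 17.16 → 17
  B: 191 − 166.17 = 24.83 → 25
After the shade: rgb(28, 17, 25) = #1c1119.
A 24% tint moves each channel 24% toward 255:
  R: 28 + 0.24×(255−28) = 28 + 54.48 = 82.48 → 82
  G: 17 + 0.24×(255−17) = 17 + 57.12 = 74.12 → 74
  B: 25 + 0.24×(255−25) = 25 + 55.2 = 80.2 → 80
rgb(82, 74, 80) = #524a50.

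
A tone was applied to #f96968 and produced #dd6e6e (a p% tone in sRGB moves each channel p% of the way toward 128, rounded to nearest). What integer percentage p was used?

#f96968 is rgb(249, 105, 104); #dd6e6e is rgb(221, 110, 110).
On the R channel (widest range): 221 ≈ 249 + (p/100)(128 − 249), so p ≈ 100×(221 − 249)/(128 − 249) = -2800/-121 = 23.14.
p = 23 reproduces all three channels after rounding.

23%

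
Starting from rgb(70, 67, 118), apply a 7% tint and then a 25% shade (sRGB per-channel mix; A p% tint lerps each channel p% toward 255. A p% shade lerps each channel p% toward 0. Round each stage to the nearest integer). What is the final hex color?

#3E3C60

A 7% tint moves each channel 7% toward 255:
  R: 70 + 0.07×(255−70) = 70 + 12.95 = 82.95 → 83
  G: 67 + 13.16 = 80.16 → 80
  B: 118 + 0.07×(255−118) = 118 + 9.59 = 127.59 → 128
After the tint: rgb(83, 80, 128) = #535080.
Lerp each channel 25% toward 0:
  R: 83 + 0.25×(0−83) = 83 − 20.75 = 62.25 → 62
  G: 80 + 0.25×(0−80) = 80 − 20 = 60 → 60
  B: 128 + 0.25×(0−128) = 128 − 32 = 96 → 96
rgb(62, 60, 96) = #3E3C60.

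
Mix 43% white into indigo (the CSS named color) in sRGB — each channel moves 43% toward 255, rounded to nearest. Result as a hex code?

#986eb8

CSS indigo is rgb(75, 0, 130).
Lerp each channel 43% toward 255:
  R: 75 + 0.43×(255−75) = 75 + 77.4 = 152.4 → 152
  G: 0 + 0.43×(255−0) = 0 + 109.65 = 109.65 → 110
  B: 130 + 53.75 = 183.75 → 184
rgb(152, 110, 184) = #986eb8.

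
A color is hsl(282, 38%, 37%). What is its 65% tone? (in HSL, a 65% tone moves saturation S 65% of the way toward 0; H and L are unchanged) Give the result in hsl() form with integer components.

S moves 65% from 38 toward 0: 38 − 24.7 = 13.3 → 13.
H and L are unchanged.

hsl(282, 13%, 37%)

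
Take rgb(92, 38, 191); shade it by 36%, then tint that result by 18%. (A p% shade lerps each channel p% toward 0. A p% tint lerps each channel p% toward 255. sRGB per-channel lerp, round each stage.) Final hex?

Lerp each channel 36% toward 0:
  R: 92 + 0.36×(0−92) = 92 − 33.12 = 58.88 → 59
  G: 38 − 13.68 = 24.32 → 24
  B: 191 − 68.76 = 122.24 → 122
After the shade: rgb(59, 24, 122) = #3b187a.
An 18% tint moves each channel 18% toward 255:
  R: 59 + 0.18×(255−59) = 59 + 35.28 = 94.28 → 94
  G: 24 + 41.58 = 65.58 → 66
  B: 122 + 0.18×(255−122) = 122 + 23.94 = 145.94 → 146
rgb(94, 66, 146) = #5e4292.

#5e4292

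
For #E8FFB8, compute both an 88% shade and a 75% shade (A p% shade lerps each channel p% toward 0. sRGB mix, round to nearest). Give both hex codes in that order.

#1C1F16, #3A402E

#E8FFB8 is rgb(232, 255, 184).
88% shade:
  R: 232 − 204.16 = 27.84 → 28
  G: 255 + 0.88×(0−255) = 255 − 224.4 = 30.6 → 31
  B: 184 + 0.88×(0−184) = 184 − 161.92 = 22.08 → 22
  → #1C1F16
75% shade:
  R: 232 + 0.75×(0−232) = 232 − 174 = 58 → 58
  G: 255 − 191.25 = 63.75 → 64
  B: 184 + 0.75×(0−184) = 184 − 138 = 46 → 46
  → #3A402E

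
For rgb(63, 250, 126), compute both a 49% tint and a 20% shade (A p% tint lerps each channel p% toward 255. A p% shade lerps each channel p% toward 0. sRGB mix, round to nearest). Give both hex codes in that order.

49% tint:
  R: 63 + 0.49×(255−63) = 63 + 94.08 = 157.08 → 157
  G: 250 + 0.49×(255−250) = 250 + 2.45 = 252.45 → 252
  B: 126 + 0.49×(255−126) = 126 + 63.21 = 189.21 → 189
  → #9dfcbd
20% shade:
  R: 63 − 12.6 = 50.4 → 50
  G: 250 + 0.2×(0−250) = 250 − 50 = 200 → 200
  B: 126 + 0.2×(0−126) = 126 − 25.2 = 100.8 → 101
  → #32c865

#9dfcbd, #32c865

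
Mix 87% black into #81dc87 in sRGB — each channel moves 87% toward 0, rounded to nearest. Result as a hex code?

#111d12

#81dc87 is rgb(129, 220, 135).
Per channel, c → c + 0.87(0 − c):
  R: 129 + 0.87×(0−129) = 129 − 112.23 = 16.77 → 17
  G: 220 − 191.4 = 28.6 → 29
  B: 135 − 117.45 = 17.55 → 18
rgb(17, 29, 18) = #111d12.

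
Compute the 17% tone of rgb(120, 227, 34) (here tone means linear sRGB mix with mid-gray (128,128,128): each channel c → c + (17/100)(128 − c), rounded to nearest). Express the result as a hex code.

#79d232

Lerp each channel 17% toward 128:
  R: 120 + 1.36 = 121.36 → 121
  G: 227 − 16.83 = 210.17 → 210
  B: 34 + 0.17×(128−34) = 34 + 15.98 = 49.98 → 50
rgb(121, 210, 50) = #79d232.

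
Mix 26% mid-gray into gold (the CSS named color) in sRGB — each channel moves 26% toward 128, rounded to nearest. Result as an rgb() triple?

rgb(222, 192, 33)

CSS gold is rgb(255, 215, 0).
Per channel, c → c + 0.26(128 − c):
  R: 255 + 0.26×(128−255) = 255 − 33.02 = 221.98 → 222
  G: 215 + 0.26×(128−215) = 215 − 22.62 = 192.38 → 192
  B: 0 + 0.26×(128−0) = 0 + 33.28 = 33.28 → 33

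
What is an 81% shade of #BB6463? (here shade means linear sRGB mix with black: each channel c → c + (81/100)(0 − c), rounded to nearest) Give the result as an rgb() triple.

rgb(36, 19, 19)

#BB6463 is rgb(187, 100, 99).
An 81% shade moves each channel 81% toward 0:
  R: 187 − 151.47 = 35.53 → 36
  G: 100 − 81 = 19 → 19
  B: 99 − 80.19 = 18.81 → 19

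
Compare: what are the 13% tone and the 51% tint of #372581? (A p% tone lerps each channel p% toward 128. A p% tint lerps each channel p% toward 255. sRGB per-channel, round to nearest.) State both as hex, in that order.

#403181, #9d94c1

#372581 is rgb(55, 37, 129).
13% tone:
  R: 55 + 0.13×(128−55) = 55 + 9.49 = 64.49 → 64
  G: 37 + 11.83 = 48.83 → 49
  B: 129 + 0.13×(128−129) = 129 − 0.13 = 128.87 → 129
  → #403181
51% tint:
  R: 55 + 0.51×(255−55) = 55 + 102 = 157 → 157
  G: 37 + 0.51×(255−37) = 37 + 111.18 = 148.18 → 148
  B: 129 + 0.51×(255−129) = 129 + 64.26 = 193.26 → 193
  → #9d94c1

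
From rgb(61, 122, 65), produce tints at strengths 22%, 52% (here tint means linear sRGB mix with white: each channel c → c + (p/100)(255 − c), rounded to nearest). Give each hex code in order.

#68976b, #a2bfa4

22%: (61 + 42.68 = 103.68→104, 122 + 29.26 = 151.26→151, 65 + 41.8 = 106.8→107) → #68976b
52%: (61 + 100.88 = 161.88→162, 122 + 69.16 = 191.16→191, 65 + 98.8 = 163.8→164) → #a2bfa4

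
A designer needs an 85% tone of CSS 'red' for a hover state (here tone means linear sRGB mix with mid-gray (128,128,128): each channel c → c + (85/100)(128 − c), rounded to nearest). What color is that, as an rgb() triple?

CSS red is rgb(255, 0, 0).
An 85% tone moves each channel 85% toward 128:
  R: 255 + 0.85×(128−255) = 255 − 107.95 = 147.05 → 147
  G: 0 + 108.8 = 108.8 → 109
  B: 0 + 108.8 = 108.8 → 109

rgb(147, 109, 109)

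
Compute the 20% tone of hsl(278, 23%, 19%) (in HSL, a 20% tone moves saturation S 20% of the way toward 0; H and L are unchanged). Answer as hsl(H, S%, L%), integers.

hsl(278, 18%, 19%)

S moves 20% from 23 toward 0: 23 − 4.6 = 18.4 → 18.
H and L are unchanged.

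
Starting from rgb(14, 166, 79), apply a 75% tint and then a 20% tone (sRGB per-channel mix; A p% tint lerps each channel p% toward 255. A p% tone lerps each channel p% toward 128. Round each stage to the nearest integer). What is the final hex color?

A 75% tint moves each channel 75% toward 255:
  R: 14 + 0.75×(255−14) = 14 + 180.75 = 194.75 → 195
  G: 166 + 66.75 = 232.75 → 233
  B: 79 + 132 = 211 → 211
After the tint: rgb(195, 233, 211) = #C3E9D3.
Per channel, c → c + 0.2(128 − c):
  R: 195 − 13.4 = 181.6 → 182
  G: 233 + 0.2×(128−233) = 233 − 21 = 212 → 212
  B: 211 + 0.2×(128−211) = 211 − 16.6 = 194.4 → 194
rgb(182, 212, 194) = #B6D4C2.

#B6D4C2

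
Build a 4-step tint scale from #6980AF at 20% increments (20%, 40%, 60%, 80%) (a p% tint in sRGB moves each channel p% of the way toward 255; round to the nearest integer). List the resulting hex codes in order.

#8799BF, #A5B3CF, #C3CCDF, #E1E6EF

#6980AF is rgb(105, 128, 175).
20%: (105 + 30 = 135→135, 128 + 25.4 = 153.4→153, 175 + 16 = 191→191) → #8799BF
40%: (105 + 60 = 165→165, 128 + 50.8 = 178.8→179, 175 + 32 = 207→207) → #A5B3CF
60%: (105 + 90 = 195→195, 128 + 76.2 = 204.2→204, 175 + 48 = 223→223) → #C3CCDF
80%: (105 + 120 = 225→225, 128 + 101.6 = 229.6→230, 175 + 64 = 239→239) → #E1E6EF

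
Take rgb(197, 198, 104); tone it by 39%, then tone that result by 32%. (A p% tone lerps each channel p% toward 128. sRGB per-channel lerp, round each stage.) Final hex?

#9d9d76

Per channel, c → c + 0.39(128 − c):
  R: 197 + 0.39×(128−197) = 197 − 26.91 = 170.09 → 170
  G: 198 + 0.39×(128−198) = 198 − 27.3 = 170.7 → 171
  B: 104 + 0.39×(128−104) = 104 + 9.36 = 113.36 → 113
After the tone: rgb(170, 171, 113) = #aaab71.
Per channel, c → c + 0.32(128 − c):
  R: 170 + 0.32×(128−170) = 170 − 13.44 = 156.56 → 157
  G: 171 − 13.76 = 157.24 → 157
  B: 113 + 0.32×(128−113) = 113 + 4.8 = 117.8 → 118
rgb(157, 157, 118) = #9d9d76.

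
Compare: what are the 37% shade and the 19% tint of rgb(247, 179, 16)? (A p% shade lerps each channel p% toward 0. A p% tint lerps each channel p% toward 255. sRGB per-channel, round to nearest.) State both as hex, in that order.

37% shade:
  R: 247 + 0.37×(0−247) = 247 − 91.39 = 155.61 → 156
  G: 179 + 0.37×(0−179) = 179 − 66.23 = 112.77 → 113
  B: 16 + 0.37×(0−16) = 16 − 5.92 = 10.08 → 10
  → #9C710A
19% tint:
  R: 247 + 1.52 = 248.52 → 249
  G: 179 + 0.19×(255−179) = 179 + 14.44 = 193.44 → 193
  B: 16 + 45.41 = 61.41 → 61
  → #F9C13D

#9C710A, #F9C13D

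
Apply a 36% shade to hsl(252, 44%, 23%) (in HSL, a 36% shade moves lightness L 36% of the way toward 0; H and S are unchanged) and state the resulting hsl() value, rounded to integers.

hsl(252, 44%, 15%)

L moves 36% from 23 toward 0: 23 − 8.28 = 14.72 → 15.
H and S are unchanged.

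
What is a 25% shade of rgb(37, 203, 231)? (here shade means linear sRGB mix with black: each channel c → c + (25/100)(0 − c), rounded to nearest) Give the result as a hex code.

Per channel, c → c + 0.25(0 − c):
  R: 37 − 9.25 = 27.75 → 28
  G: 203 − 50.75 = 152.25 → 152
  B: 231 + 0.25×(0−231) = 231 − 57.75 = 173.25 → 173
rgb(28, 152, 173) = #1C98AD.

#1C98AD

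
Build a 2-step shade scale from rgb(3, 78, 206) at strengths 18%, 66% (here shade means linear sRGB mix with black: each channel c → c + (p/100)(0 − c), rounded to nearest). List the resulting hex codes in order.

18%: (3 − 0.54 = 2.46→2, 78 − 14.04 = 63.96→64, 206 − 37.08 = 168.92→169) → #0240a9
66%: (3 − 1.98 = 1.02→1, 78 − 51.48 = 26.52→27, 206 − 135.96 = 70.04→70) → #011b46

#0240a9, #011b46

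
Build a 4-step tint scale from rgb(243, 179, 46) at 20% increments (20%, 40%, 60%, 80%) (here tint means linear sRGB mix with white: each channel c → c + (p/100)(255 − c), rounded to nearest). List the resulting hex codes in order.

20%: (243 + 2.4 = 245.4→245, 179 + 15.2 = 194.2→194, 46 + 41.8 = 87.8→88) → #F5C258
40%: (243 + 4.8 = 247.8→248, 179 + 30.4 = 209.4→209, 46 + 83.6 = 129.6→130) → #F8D182
60%: (243 + 7.2 = 250.2→250, 179 + 45.6 = 224.6→225, 46 + 125.4 = 171.4→171) → #FAE1AB
80%: (243 + 9.6 = 252.6→253, 179 + 60.8 = 239.8→240, 46 + 167.2 = 213.2→213) → #FDF0D5

#F5C258, #F8D182, #FAE1AB, #FDF0D5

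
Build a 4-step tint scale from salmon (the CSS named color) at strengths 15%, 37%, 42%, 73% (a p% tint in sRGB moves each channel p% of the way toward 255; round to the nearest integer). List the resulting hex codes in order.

CSS salmon is rgb(250, 128, 114).
15%: (250 + 0.75 = 250.75→251, 128 + 19.05 = 147.05→147, 114 + 21.15 = 135.15→135) → #FB9387
37%: (250 + 1.85 = 251.85→252, 128 + 46.99 = 174.99→175, 114 + 52.17 = 166.17→166) → #FCAFA6
42%: (250 + 2.1 = 252.1→252, 128 + 53.34 = 181.34→181, 114 + 59.22 = 173.22→173) → #FCB5AD
73%: (250 + 3.65 = 253.65→254, 128 + 92.71 = 220.71→221, 114 + 102.93 = 216.93→217) → #FEDDD9

#FB9387, #FCAFA6, #FCB5AD, #FEDDD9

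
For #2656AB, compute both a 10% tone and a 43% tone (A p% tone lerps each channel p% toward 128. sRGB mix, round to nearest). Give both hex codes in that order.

#2F5AA7, #4D6899

#2656AB is rgb(38, 86, 171).
10% tone:
  R: 38 + 9 = 47 → 47
  G: 86 + 4.2 = 90.2 → 90
  B: 171 − 4.3 = 166.7 → 167
  → #2F5AA7
43% tone:
  R: 38 + 38.7 = 76.7 → 77
  G: 86 + 0.43×(128−86) = 86 + 18.06 = 104.06 → 104
  B: 171 + 0.43×(128−171) = 171 − 18.49 = 152.51 → 153
  → #4D6899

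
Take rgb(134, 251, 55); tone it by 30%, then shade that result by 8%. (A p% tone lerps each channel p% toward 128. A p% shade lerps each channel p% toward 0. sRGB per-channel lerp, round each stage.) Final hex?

Lerp each channel 30% toward 128:
  R: 134 + 0.3×(128−134) = 134 − 1.8 = 132.2 → 132
  G: 251 + 0.3×(128−251) = 251 − 36.9 = 214.1 → 214
  B: 55 + 21.9 = 76.9 → 77
After the tone: rgb(132, 214, 77) = #84D64D.
Lerp each channel 8% toward 0:
  R: 132 − 10.56 = 121.44 → 121
  G: 214 − 17.12 = 196.88 → 197
  B: 77 + 0.08×(0−77) = 77 − 6.16 = 70.84 → 71
rgb(121, 197, 71) = #79C547.

#79C547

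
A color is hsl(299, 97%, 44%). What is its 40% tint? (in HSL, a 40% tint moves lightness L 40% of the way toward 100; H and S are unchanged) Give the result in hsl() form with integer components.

L moves 40% from 44 toward 100: 44 + 22.4 = 66.4 → 66.
H and S are unchanged.

hsl(299, 97%, 66%)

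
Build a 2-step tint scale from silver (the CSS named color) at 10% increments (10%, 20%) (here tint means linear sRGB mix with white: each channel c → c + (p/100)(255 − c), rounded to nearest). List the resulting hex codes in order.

#C6C6C6, #CDCDCD

CSS silver is rgb(192, 192, 192).
10%: (192 + 6.3 = 198.3→198, 192 + 6.3 = 198.3→198, 192 + 6.3 = 198.3→198) → #C6C6C6
20%: (192 + 12.6 = 204.6→205, 192 + 12.6 = 204.6→205, 192 + 12.6 = 204.6→205) → #CDCDCD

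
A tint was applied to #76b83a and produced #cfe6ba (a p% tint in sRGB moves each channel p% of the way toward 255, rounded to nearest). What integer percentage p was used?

#76b83a is rgb(118, 184, 58); #cfe6ba is rgb(207, 230, 186).
On the B channel (widest range): 186 ≈ 58 + (p/100)(255 − 58), so p ≈ 100×(186 − 58)/(255 − 58) = 12800/197 = 64.97.
p = 65 reproduces all three channels after rounding.

65%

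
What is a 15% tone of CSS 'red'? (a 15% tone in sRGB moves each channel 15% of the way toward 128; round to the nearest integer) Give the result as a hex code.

CSS red is rgb(255, 0, 0).
A 15% tone moves each channel 15% toward 128:
  R: 255 + 0.15×(128−255) = 255 − 19.05 = 235.95 → 236
  G: 0 + 19.2 = 19.2 → 19
  B: 0 + 19.2 = 19.2 → 19
rgb(236, 19, 19) = #EC1313.

#EC1313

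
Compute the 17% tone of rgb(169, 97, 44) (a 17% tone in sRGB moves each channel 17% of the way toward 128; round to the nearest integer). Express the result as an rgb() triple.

rgb(162, 102, 58)

Per channel, c → c + 0.17(128 − c):
  R: 169 + 0.17×(128−169) = 169 − 6.97 = 162.03 → 162
  G: 97 + 5.27 = 102.27 → 102
  B: 44 + 0.17×(128−44) = 44 + 14.28 = 58.28 → 58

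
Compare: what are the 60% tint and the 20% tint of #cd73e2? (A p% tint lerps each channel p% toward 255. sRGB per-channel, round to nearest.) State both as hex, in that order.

#cd73e2 is rgb(205, 115, 226).
60% tint:
  R: 205 + 0.6×(255−205) = 205 + 30 = 235 → 235
  G: 115 + 84 = 199 → 199
  B: 226 + 0.6×(255−226) = 226 + 17.4 = 243.4 → 243
  → #ebc7f3
20% tint:
  R: 205 + 0.2×(255−205) = 205 + 10 = 215 → 215
  G: 115 + 0.2×(255−115) = 115 + 28 = 143 → 143
  B: 226 + 0.2×(255−226) = 226 + 5.8 = 231.8 → 232
  → #d78fe8

#ebc7f3, #d78fe8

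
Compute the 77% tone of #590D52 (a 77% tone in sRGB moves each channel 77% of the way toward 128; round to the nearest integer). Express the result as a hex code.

#776675

#590D52 is rgb(89, 13, 82).
A 77% tone moves each channel 77% toward 128:
  R: 89 + 30.03 = 119.03 → 119
  G: 13 + 0.77×(128−13) = 13 + 88.55 = 101.55 → 102
  B: 82 + 35.42 = 117.42 → 117
rgb(119, 102, 117) = #776675.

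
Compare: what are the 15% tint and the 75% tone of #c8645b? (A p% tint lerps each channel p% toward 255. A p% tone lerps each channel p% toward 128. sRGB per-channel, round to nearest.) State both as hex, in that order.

#d07b74, #927977

#c8645b is rgb(200, 100, 91).
15% tint:
  R: 200 + 0.15×(255−200) = 200 + 8.25 = 208.25 → 208
  G: 100 + 23.25 = 123.25 → 123
  B: 91 + 0.15×(255−91) = 91 + 24.6 = 115.6 → 116
  → #d07b74
75% tone:
  R: 200 − 54 = 146 → 146
  G: 100 + 21 = 121 → 121
  B: 91 + 0.75×(128−91) = 91 + 27.75 = 118.75 → 119
  → #927977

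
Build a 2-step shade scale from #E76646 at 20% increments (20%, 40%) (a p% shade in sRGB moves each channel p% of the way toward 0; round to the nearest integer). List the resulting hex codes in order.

#E76646 is rgb(231, 102, 70).
20%: (231 − 46.2 = 184.8→185, 102 − 20.4 = 81.6→82, 70 − 14 = 56→56) → #B95238
40%: (231 − 92.4 = 138.6→139, 102 − 40.8 = 61.2→61, 70 − 28 = 42→42) → #8B3D2A

#B95238, #8B3D2A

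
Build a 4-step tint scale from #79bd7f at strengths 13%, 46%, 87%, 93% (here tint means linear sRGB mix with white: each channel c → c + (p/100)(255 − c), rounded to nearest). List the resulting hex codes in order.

#79bd7f is rgb(121, 189, 127).
13%: (121 + 17.42 = 138.42→138, 189 + 8.58 = 197.58→198, 127 + 16.64 = 143.64→144) → #8ac690
46%: (121 + 61.64 = 182.64→183, 189 + 30.36 = 219.36→219, 127 + 58.88 = 185.88→186) → #b7dbba
87%: (121 + 116.58 = 237.58→238, 189 + 57.42 = 246.42→246, 127 + 111.36 = 238.36→238) → #eef6ee
93%: (121 + 124.62 = 245.62→246, 189 + 61.38 = 250.38→250, 127 + 119.04 = 246.04→246) → #f6faf6

#8ac690, #b7dbba, #eef6ee, #f6faf6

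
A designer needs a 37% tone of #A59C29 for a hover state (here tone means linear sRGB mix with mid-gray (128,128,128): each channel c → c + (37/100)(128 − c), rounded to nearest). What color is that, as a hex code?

#979249

#A59C29 is rgb(165, 156, 41).
Lerp each channel 37% toward 128:
  R: 165 − 13.69 = 151.31 → 151
  G: 156 + 0.37×(128−156) = 156 − 10.36 = 145.64 → 146
  B: 41 + 0.37×(128−41) = 41 + 32.19 = 73.19 → 73
rgb(151, 146, 73) = #979249.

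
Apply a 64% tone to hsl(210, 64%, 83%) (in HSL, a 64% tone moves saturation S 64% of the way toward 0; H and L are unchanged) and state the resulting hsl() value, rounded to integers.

S moves 64% from 64 toward 0: 64 − 40.96 = 23.04 → 23.
H and L are unchanged.

hsl(210, 23%, 83%)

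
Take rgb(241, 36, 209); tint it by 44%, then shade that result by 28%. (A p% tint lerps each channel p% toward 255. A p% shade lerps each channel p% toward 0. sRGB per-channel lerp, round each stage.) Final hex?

#b25fa5

Lerp each channel 44% toward 255:
  R: 241 + 0.44×(255−241) = 241 + 6.16 = 247.16 → 247
  G: 36 + 96.36 = 132.36 → 132
  B: 209 + 20.24 = 229.24 → 229
After the tint: rgb(247, 132, 229) = #f784e5.
A 28% shade moves each channel 28% toward 0:
  R: 247 + 0.28×(0−247) = 247 − 69.16 = 177.84 → 178
  G: 132 + 0.28×(0−132) = 132 − 36.96 = 95.04 → 95
  B: 229 + 0.28×(0−229) = 229 − 64.12 = 164.88 → 165
rgb(178, 95, 165) = #b25fa5.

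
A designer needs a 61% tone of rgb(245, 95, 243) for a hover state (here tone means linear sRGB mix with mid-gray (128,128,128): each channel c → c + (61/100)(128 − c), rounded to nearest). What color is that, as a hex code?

Lerp each channel 61% toward 128:
  R: 245 + 0.61×(128−245) = 245 − 71.37 = 173.63 → 174
  G: 95 + 0.61×(128−95) = 95 + 20.13 = 115.13 → 115
  B: 243 + 0.61×(128−243) = 243 − 70.15 = 172.85 → 173
rgb(174, 115, 173) = #AE73AD.

#AE73AD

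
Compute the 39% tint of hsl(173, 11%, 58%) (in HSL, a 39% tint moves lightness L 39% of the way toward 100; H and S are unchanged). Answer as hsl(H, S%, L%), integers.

L moves 39% from 58 toward 100: 58 + 16.38 = 74.38 → 74.
H and S are unchanged.

hsl(173, 11%, 74%)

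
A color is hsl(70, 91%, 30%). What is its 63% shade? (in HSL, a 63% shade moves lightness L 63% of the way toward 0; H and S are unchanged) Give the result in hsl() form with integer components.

L moves 63% from 30 toward 0: 30 − 18.9 = 11.1 → 11.
H and S are unchanged.

hsl(70, 91%, 11%)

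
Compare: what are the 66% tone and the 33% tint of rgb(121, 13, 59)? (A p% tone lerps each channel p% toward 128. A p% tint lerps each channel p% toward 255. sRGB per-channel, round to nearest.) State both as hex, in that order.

#7E5969, #A55D7C

66% tone:
  R: 121 + 0.66×(128−121) = 121 + 4.62 = 125.62 → 126
  G: 13 + 0.66×(128−13) = 13 + 75.9 = 88.9 → 89
  B: 59 + 45.54 = 104.54 → 105
  → #7E5969
33% tint:
  R: 121 + 44.22 = 165.22 → 165
  G: 13 + 0.33×(255−13) = 13 + 79.86 = 92.86 → 93
  B: 59 + 0.33×(255−59) = 59 + 64.68 = 123.68 → 124
  → #A55D7C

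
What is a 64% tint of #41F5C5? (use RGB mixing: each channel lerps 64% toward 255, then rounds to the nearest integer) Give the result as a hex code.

#BBFBEA

#41F5C5 is rgb(65, 245, 197).
Per channel, c → c + 0.64(255 − c):
  R: 65 + 0.64×(255−65) = 65 + 121.6 = 186.6 → 187
  G: 245 + 0.64×(255−245) = 245 + 6.4 = 251.4 → 251
  B: 197 + 37.12 = 234.12 → 234
rgb(187, 251, 234) = #BBFBEA.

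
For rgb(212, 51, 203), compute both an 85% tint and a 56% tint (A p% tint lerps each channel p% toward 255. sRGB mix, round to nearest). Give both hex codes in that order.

#F9E0F7, #ECA5E8

85% tint:
  R: 212 + 0.85×(255−212) = 212 + 36.55 = 248.55 → 249
  G: 51 + 173.4 = 224.4 → 224
  B: 203 + 0.85×(255−203) = 203 + 44.2 = 247.2 → 247
  → #F9E0F7
56% tint:
  R: 212 + 24.08 = 236.08 → 236
  G: 51 + 0.56×(255−51) = 51 + 114.24 = 165.24 → 165
  B: 203 + 0.56×(255−203) = 203 + 29.12 = 232.12 → 232
  → #ECA5E8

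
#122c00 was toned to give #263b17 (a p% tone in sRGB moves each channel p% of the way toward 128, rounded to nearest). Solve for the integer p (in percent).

18%

#122c00 is rgb(18, 44, 0); #263b17 is rgb(38, 59, 23).
On the B channel (widest range): 23 ≈ 0 + (p/100)(128 − 0), so p ≈ 100×(23 − 0)/(128 − 0) = 2300/128 = 17.97.
p = 18 reproduces all three channels after rounding.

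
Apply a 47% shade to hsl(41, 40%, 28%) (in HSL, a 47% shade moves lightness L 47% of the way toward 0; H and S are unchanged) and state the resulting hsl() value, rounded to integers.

L moves 47% from 28 toward 0: 28 − 13.16 = 14.84 → 15.
H and S are unchanged.

hsl(41, 40%, 15%)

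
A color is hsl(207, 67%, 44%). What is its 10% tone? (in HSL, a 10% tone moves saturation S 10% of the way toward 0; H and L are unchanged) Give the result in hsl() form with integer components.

S moves 10% from 67 toward 0: 67 − 6.7 = 60.3 → 60.
H and L are unchanged.

hsl(207, 60%, 44%)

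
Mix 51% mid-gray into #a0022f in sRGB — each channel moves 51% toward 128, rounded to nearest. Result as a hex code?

#904258

#a0022f is rgb(160, 2, 47).
A 51% tone moves each channel 51% toward 128:
  R: 160 + 0.51×(128−160) = 160 − 16.32 = 143.68 → 144
  G: 2 + 0.51×(128−2) = 2 + 64.26 = 66.26 → 66
  B: 47 + 0.51×(128−47) = 47 + 41.31 = 88.31 → 88
rgb(144, 66, 88) = #904258.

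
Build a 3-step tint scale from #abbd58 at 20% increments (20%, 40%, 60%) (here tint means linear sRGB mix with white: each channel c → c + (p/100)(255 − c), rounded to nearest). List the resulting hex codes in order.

#bcca79, #cdd79b, #dde5bc

#abbd58 is rgb(171, 189, 88).
20%: (171 + 16.8 = 187.8→188, 189 + 13.2 = 202.2→202, 88 + 33.4 = 121.4→121) → #bcca79
40%: (171 + 33.6 = 204.6→205, 189 + 26.4 = 215.4→215, 88 + 66.8 = 154.8→155) → #cdd79b
60%: (171 + 50.4 = 221.4→221, 189 + 39.6 = 228.6→229, 88 + 100.2 = 188.2→188) → #dde5bc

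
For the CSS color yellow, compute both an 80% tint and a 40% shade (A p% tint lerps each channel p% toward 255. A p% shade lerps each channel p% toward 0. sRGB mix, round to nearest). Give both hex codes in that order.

#ffffcc, #999900

CSS yellow is rgb(255, 255, 0).
80% tint:
  R: 255 + 0.8×(255−255) = 255 + 0 = 255 → 255
  G: 255 + 0 = 255 → 255
  B: 0 + 0.8×(255−0) = 0 + 204 = 204 → 204
  → #ffffcc
40% shade:
  R: 255 + 0.4×(0−255) = 255 − 102 = 153 → 153
  G: 255 + 0.4×(0−255) = 255 − 102 = 153 → 153
  B: 0 + 0.4×(0−0) = 0 + 0 = 0 → 0
  → #999900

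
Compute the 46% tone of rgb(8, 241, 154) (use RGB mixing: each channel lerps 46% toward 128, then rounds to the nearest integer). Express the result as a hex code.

#3FBD8E

A 46% tone moves each channel 46% toward 128:
  R: 8 + 55.2 = 63.2 → 63
  G: 241 − 51.98 = 189.02 → 189
  B: 154 + 0.46×(128−154) = 154 − 11.96 = 142.04 → 142
rgb(63, 189, 142) = #3FBD8E.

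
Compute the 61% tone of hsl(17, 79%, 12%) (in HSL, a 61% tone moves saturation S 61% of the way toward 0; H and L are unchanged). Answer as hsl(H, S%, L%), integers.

hsl(17, 31%, 12%)

S moves 61% from 79 toward 0: 79 − 48.19 = 30.81 → 31.
H and L are unchanged.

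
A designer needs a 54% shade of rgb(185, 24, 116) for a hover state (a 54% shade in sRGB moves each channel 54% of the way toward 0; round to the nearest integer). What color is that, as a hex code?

#550b35

Lerp each channel 54% toward 0:
  R: 185 − 99.9 = 85.1 → 85
  G: 24 − 12.96 = 11.04 → 11
  B: 116 + 0.54×(0−116) = 116 − 62.64 = 53.36 → 53
rgb(85, 11, 53) = #550b35.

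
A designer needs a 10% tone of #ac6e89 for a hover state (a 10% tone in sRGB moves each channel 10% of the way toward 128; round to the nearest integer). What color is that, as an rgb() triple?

#ac6e89 is rgb(172, 110, 137).
Per channel, c → c + 0.1(128 − c):
  R: 172 − 4.4 = 167.6 → 168
  G: 110 + 0.1×(128−110) = 110 + 1.8 = 111.8 → 112
  B: 137 + 0.1×(128−137) = 137 − 0.9 = 136.1 → 136

rgb(168, 112, 136)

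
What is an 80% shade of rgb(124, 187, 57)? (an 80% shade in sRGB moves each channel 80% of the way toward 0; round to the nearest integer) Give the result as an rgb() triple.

Per channel, c → c + 0.8(0 − c):
  R: 124 − 99.2 = 24.8 → 25
  G: 187 + 0.8×(0−187) = 187 − 149.6 = 37.4 → 37
  B: 57 − 45.6 = 11.4 → 11

rgb(25, 37, 11)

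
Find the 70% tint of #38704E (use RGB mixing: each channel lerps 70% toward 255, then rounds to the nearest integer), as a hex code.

#C3D4CA

#38704E is rgb(56, 112, 78).
A 70% tint moves each channel 70% toward 255:
  R: 56 + 0.7×(255−56) = 56 + 139.3 = 195.3 → 195
  G: 112 + 100.1 = 212.1 → 212
  B: 78 + 0.7×(255−78) = 78 + 123.9 = 201.9 → 202
rgb(195, 212, 202) = #C3D4CA.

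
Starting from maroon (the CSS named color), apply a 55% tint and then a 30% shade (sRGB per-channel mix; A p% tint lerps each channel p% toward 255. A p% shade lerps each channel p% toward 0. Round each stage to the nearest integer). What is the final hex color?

CSS maroon is rgb(128, 0, 0).
Lerp each channel 55% toward 255:
  R: 128 + 0.55×(255−128) = 128 + 69.85 = 197.85 → 198
  G: 0 + 140.25 = 140.25 → 140
  B: 0 + 140.25 = 140.25 → 140
After the tint: rgb(198, 140, 140) = #C68C8C.
A 30% shade moves each channel 30% toward 0:
  R: 198 + 0.3×(0−198) = 198 − 59.4 = 138.6 → 139
  G: 140 − 42 = 98 → 98
  B: 140 − 42 = 98 → 98
rgb(139, 98, 98) = #8B6262.

#8B6262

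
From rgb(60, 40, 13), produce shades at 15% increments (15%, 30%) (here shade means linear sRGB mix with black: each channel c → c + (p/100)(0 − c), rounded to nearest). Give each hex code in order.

15%: (60 − 9 = 51→51, 40 − 6 = 34→34, 13 − 1.95 = 11.05→11) → #33220b
30%: (60 − 18 = 42→42, 40 − 12 = 28→28, 13 − 3.9 = 9.1→9) → #2a1c09

#33220b, #2a1c09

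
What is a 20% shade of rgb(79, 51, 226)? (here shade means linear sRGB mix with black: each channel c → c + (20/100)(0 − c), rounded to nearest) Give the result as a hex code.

A 20% shade moves each channel 20% toward 0:
  R: 79 − 15.8 = 63.2 → 63
  G: 51 − 10.2 = 40.8 → 41
  B: 226 + 0.2×(0−226) = 226 − 45.2 = 180.8 → 181
rgb(63, 41, 181) = #3f29b5.

#3f29b5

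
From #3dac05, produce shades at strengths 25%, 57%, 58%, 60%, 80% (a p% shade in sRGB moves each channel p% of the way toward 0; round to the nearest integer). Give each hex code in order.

#3dac05 is rgb(61, 172, 5).
25%: (61 − 15.25 = 45.75→46, 172 − 43 = 129→129, 5 − 1.25 = 3.75→4) → #2e8104
57%: (61 − 34.77 = 26.23→26, 172 − 98.04 = 73.96→74, 5 − 2.85 = 2.15→2) → #1a4a02
58%: (61 − 35.38 = 25.62→26, 172 − 99.76 = 72.24→72, 5 − 2.9 = 2.1→2) → #1a4802
60%: (61 − 36.6 = 24.4→24, 172 − 103.2 = 68.8→69, 5 − 3 = 2→2) → #184502
80%: (61 − 48.8 = 12.2→12, 172 − 137.6 = 34.4→34, 5 − 4 = 1→1) → #0c2201

#2e8104, #1a4a02, #1a4802, #184502, #0c2201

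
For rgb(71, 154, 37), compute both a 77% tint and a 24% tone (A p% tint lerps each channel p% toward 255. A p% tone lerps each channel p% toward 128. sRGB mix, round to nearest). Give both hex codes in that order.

77% tint:
  R: 71 + 141.68 = 212.68 → 213
  G: 154 + 0.77×(255−154) = 154 + 77.77 = 231.77 → 232
  B: 37 + 0.77×(255−37) = 37 + 167.86 = 204.86 → 205
  → #D5E8CD
24% tone:
  R: 71 + 0.24×(128−71) = 71 + 13.68 = 84.68 → 85
  G: 154 − 6.24 = 147.76 → 148
  B: 37 + 0.24×(128−37) = 37 + 21.84 = 58.84 → 59
  → #55943B

#D5E8CD, #55943B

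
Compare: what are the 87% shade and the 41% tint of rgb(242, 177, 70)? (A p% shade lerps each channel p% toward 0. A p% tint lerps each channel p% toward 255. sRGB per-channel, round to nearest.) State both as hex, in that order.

87% shade:
  R: 242 − 210.54 = 31.46 → 31
  G: 177 − 153.99 = 23.01 → 23
  B: 70 − 60.9 = 9.1 → 9
  → #1F1709
41% tint:
  R: 242 + 5.33 = 247.33 → 247
  G: 177 + 0.41×(255−177) = 177 + 31.98 = 208.98 → 209
  B: 70 + 0.41×(255−70) = 70 + 75.85 = 145.85 → 146
  → #F7D192

#1F1709, #F7D192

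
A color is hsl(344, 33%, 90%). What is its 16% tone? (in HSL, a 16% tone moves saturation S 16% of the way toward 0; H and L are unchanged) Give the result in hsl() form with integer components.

S moves 16% from 33 toward 0: 33 − 5.28 = 27.72 → 28.
H and L are unchanged.

hsl(344, 28%, 90%)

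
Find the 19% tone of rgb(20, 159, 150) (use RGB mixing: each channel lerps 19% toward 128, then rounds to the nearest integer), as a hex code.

#299992

A 19% tone moves each channel 19% toward 128:
  R: 20 + 0.19×(128−20) = 20 + 20.52 = 40.52 → 41
  G: 159 − 5.89 = 153.11 → 153
  B: 150 + 0.19×(128−150) = 150 − 4.18 = 145.82 → 146
rgb(41, 153, 146) = #299992.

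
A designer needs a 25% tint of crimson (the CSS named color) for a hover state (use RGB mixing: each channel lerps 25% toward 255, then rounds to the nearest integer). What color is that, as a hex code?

CSS crimson is rgb(220, 20, 60).
Per channel, c → c + 0.25(255 − c):
  R: 220 + 0.25×(255−220) = 220 + 8.75 = 228.75 → 229
  G: 20 + 58.75 = 78.75 → 79
  B: 60 + 0.25×(255−60) = 60 + 48.75 = 108.75 → 109
rgb(229, 79, 109) = #e54f6d.

#e54f6d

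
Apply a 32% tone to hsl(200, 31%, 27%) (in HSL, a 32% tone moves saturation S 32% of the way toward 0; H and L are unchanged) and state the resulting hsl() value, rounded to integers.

S moves 32% from 31 toward 0: 31 − 9.92 = 21.08 → 21.
H and L are unchanged.

hsl(200, 21%, 27%)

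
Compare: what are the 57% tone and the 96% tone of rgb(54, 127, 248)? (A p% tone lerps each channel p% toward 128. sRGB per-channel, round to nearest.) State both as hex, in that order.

#6080B4, #7D8085

57% tone:
  R: 54 + 42.18 = 96.18 → 96
  G: 127 + 0.57×(128−127) = 127 + 0.57 = 127.57 → 128
  B: 248 + 0.57×(128−248) = 248 − 68.4 = 179.6 → 180
  → #6080B4
96% tone:
  R: 54 + 0.96×(128−54) = 54 + 71.04 = 125.04 → 125
  G: 127 + 0.96×(128−127) = 127 + 0.96 = 127.96 → 128
  B: 248 + 0.96×(128−248) = 248 − 115.2 = 132.8 → 133
  → #7D8085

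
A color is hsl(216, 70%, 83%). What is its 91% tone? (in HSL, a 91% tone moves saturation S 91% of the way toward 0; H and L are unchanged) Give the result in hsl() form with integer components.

S moves 91% from 70 toward 0: 70 − 63.7 = 6.3 → 6.
H and L are unchanged.

hsl(216, 6%, 83%)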